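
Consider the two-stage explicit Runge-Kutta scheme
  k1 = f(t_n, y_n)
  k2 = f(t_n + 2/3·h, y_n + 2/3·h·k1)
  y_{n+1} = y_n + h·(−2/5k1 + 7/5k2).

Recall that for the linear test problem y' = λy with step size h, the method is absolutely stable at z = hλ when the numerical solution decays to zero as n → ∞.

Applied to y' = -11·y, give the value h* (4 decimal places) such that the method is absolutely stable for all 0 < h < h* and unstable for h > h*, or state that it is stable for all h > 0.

(-1.0714,0); λ=-11 ⇒ h* = (15/14)/11 = 0.0974.

On y'=λy, z=hλ:
  k1=λy_n ⇒ h·k1=z·y_n;  k2=λ(1+2/3z)y_n ⇒ h·k2=z(1+2/3z)y_n
  y_{n+1}/y_n = 1 − 2/5z + 7/5z(1+2/3z) = 1 + z + 14/15z²
  so R(z) = 1 + z + 14/15z².

Solve |R(x)|<1 on ℝ⁻.
x=-1.55: |R|=1.6923
R=1: x+14/15x²=0 ⇒ x=−15/14=-1.0714; min R=1−1/(4·14/15)=0.7321>−1
Confirm numerically:
  x=-0.920: |R|=0.86997 <1
  x=-0.604: |R|=0.73649 <1
  x=-0.577: |R|=0.73373 <1
  x=-0.573: |R|=0.73344 <1
  x=-1.598: |R|=1.78536 >1
  x=-1.313: |R|=1.29604 >1
Interval (-1.0714, 0).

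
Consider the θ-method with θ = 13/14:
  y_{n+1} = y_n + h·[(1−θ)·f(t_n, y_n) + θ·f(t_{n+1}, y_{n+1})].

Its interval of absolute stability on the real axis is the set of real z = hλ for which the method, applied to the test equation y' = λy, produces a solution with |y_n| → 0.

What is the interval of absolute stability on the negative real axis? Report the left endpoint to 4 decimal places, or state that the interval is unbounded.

(−∞, 0) — no finite endpoint.

Set f=λy, z=hλ:
  y_{n+1} = y_n + z·[1/14·y_n + 13/14·y_{n+1}] ⇒ (1 − 13/14z)y_{n+1} = (1 + 1/14z)y_n
  ⇒ R(z) = (1 + 1/14z)/(1 − 13/14z).

Boundary: |R(x)|=1, x<0.
x=-1.39: |R|=0.3932
x=-2: |R|=0.3000
x=-10: |R|=0.0278
x=-100: |R|=0.0654
θ=13/14≥1/2 ⇒ |1+1/14x|<|1−13/14x| ∀x<0 ⇒ stable on all of ℝ⁻.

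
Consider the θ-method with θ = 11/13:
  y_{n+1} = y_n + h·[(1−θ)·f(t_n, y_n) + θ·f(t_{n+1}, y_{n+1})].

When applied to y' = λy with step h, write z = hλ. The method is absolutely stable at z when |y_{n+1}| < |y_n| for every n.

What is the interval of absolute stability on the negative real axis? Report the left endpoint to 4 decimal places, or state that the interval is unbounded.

Set f=λy, z=hλ:
  y_{n+1} = y_n + z·[2/13·y_n + 11/13·y_{n+1}] ⇒ (1 − 11/13z)y_{n+1} = (1 + 2/13z)y_n
  ⇒ R(z) = (1 + 2/13z)/(1 − 11/13z).

Solve |R(x)|<1 on ℝ⁻.
x=-1: |R|=0.4583
x=-2: |R|=0.2571
x=-10: |R|=0.0569
x=-100: |R|=0.1680
θ=11/13≥1/2 ⇒ |1+2/13x|<|1−11/13x| ∀x<0 ⇒ unbounded interval.

interval (−∞, 0).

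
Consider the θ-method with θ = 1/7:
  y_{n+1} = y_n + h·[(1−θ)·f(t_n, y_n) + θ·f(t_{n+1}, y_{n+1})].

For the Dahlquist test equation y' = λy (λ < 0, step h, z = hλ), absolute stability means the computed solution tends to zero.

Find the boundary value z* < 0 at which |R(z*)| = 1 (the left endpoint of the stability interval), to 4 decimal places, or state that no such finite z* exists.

On y'=λy, z=hλ:
  y_{n+1} = y_n + z·[6/7·y_n + 1/7·y_{n+1}] ⇒ (1 − 1/7z)y_{n+1} = (1 + 6/7z)y_n
  Hence R(z) = (1 + 6/7z)/(1 − 1/7z).

Boundary: |R(x)|=1, x<0.
x=-1.57: |R|=0.2824
R=−1: 1+6/7x = −1+1/7x ⇒ -5/7x=2 ⇒ x=2/(-5/7)=-2.8000
Confirm numerically:
  x=-1.994: |R|=0.55192 <1
  x=-1.734: |R|=0.38974 <1
  x=-1.192: |R|=0.01855 <1
  x=-3.338: |R|=1.26021 >1
  x=-2.933: |R|=1.06695 >1
Interval (-2.8000, 0).

left endpoint -2.8000.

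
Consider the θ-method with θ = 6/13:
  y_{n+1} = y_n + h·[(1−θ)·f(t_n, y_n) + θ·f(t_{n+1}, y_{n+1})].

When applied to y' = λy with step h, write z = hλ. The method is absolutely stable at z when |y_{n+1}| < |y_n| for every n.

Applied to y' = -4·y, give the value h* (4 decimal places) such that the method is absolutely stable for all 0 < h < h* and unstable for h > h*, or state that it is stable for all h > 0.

(-26.0000,0); λ=-4 ⇒ h* = (26)/4 = 6.5000.

Set f=λy, z=hλ:
  y_{n+1} = y_n + z·[7/13·y_n + 6/13·y_{n+1}] ⇒ (1 − 6/13z)y_{n+1} = (1 + 7/13z)y_n
  R(z) = (1 + 7/13z)/(1 − 6/13z).

Find x<0 with |R(x)|<1.
x=-1.66: |R|=0.0601
R=−1: 1+7/13x = −1+6/13x ⇒ -1/13x=2 ⇒ x=2/(-1/13)=-26.0000
Confirm numerically:
  x=-24.763: |R|=0.99234 <1
  x=-17.431: |R|=0.92713 <1
  x=-13.008: |R|=0.85731 <1
  x=-26.448: |R|=1.00261 >1
  x=-26.429: |R|=1.00250 >1
  x=-26.302: |R|=1.00177 >1
Interval (-26.0000, 0).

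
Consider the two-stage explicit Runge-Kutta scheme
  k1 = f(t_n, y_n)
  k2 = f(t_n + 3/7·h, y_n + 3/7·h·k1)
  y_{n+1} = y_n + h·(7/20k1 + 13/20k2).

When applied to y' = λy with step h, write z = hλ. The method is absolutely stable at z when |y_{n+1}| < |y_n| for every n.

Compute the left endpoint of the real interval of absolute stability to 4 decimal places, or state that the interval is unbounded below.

z* = -3.5897.

On y'=λy, z=hλ:
  k1=λy_n ⇒ h·k1=z·y_n;  k2=λ(1+3/7z)y_n ⇒ h·k2=z(1+3/7z)y_n
  y_{n+1}/y_n = 1 + 7/20z + 13/20z(1+3/7z) = 1 + z + 39/140z²
  so R(z) = 1 + z + 39/140z².

Find x<0 with |R(x)|<1.
x=-0.84: |R|=0.3566
R=1: x+39/140x²=0 ⇒ x=−140/39=-3.5897; min R=1−1/(4·39/140)=0.1026>−1
Confirm numerically:
  x=-2.915: |R|=0.45208 <1
  x=-1.524: |R|=0.12300 <1
  x=-1.463: |R|=0.13325 <1
  x=-4.035: |R|=1.50048 >1
  x=-3.755: |R|=1.17286 >1
Interval (-3.5897, 0).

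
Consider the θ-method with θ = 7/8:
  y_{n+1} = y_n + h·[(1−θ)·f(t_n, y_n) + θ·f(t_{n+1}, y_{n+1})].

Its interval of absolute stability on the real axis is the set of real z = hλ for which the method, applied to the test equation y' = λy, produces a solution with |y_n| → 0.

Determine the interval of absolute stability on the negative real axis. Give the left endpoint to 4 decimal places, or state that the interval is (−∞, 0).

With y'=λy (z=hλ):
  y_{n+1} = y_n + z·[1/8·y_n + 7/8·y_{n+1}] ⇒ (1 − 7/8z)y_{n+1} = (1 + 1/8z)y_n
  so R(z) = (1 + 1/8z)/(1 − 7/8z).

Need |R(x)|<1, x<0.
x=-1.24: |R|=0.4053
x=-2: |R|=0.2727
x=-10: |R|=0.0256
x=-100: |R|=0.1299
θ=7/8≥1/2 ⇒ |1+1/8x|<|1−7/8x| ∀x<0 ⇒ stable on all of ℝ⁻.

unbounded; (−∞, 0).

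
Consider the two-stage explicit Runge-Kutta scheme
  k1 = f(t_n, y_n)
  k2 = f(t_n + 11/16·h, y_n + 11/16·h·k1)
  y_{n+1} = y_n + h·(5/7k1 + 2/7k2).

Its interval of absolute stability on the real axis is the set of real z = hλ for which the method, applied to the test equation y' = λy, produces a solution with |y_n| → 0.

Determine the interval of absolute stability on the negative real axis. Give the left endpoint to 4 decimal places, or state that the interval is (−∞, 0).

On y'=λy, z=hλ:
  k1=λy_n ⇒ h·k1=z·y_n;  k2=λ(1+11/16z)y_n ⇒ h·k2=z(1+11/16z)y_n
  y_{n+1}/y_n = 1 + 5/7z + 2/7z(1+11/16z) = 1 + z + 11/56z²
  Hence R(z) = 1 + z + 11/56z².

Boundary: |R(x)|=1, x<0.
x=-0.8: |R|=0.3257
R=1: x+11/56x²=0 ⇒ x=−56/11=-5.0909; min R=1−1/(4·11/56)=-0.2727>−1
Confirm numerically:
  x=-4.537: |R|=0.50636 <1
  x=-4.312: |R|=0.34026 <1
  x=-2.552: |R|=0.27272 <1
  x=-2.263: |R|=0.25706 <1
  x=-5.500: |R|=1.44196 >1
  x=-5.417: |R|=1.34698 >1
  x=-5.295: |R|=1.21227 >1
So |R|<1 on (-5.0909, 0).

(-5.0909, 0).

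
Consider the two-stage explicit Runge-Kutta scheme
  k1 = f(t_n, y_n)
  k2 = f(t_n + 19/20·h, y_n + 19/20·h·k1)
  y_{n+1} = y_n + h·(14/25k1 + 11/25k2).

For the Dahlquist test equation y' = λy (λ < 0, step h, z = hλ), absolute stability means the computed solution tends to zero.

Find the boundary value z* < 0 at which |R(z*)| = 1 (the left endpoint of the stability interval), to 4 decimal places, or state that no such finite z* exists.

z* = -2.3923.

Set f=λy, z=hλ:
  k1=λy_n ⇒ h·k1=z·y_n;  k2=λ(1+19/20z)y_n ⇒ h·k2=z(1+19/20z)y_n
  y_{n+1}/y_n = 1 + 14/25z + 11/25z(1+19/20z) = 1 + z + 209/500z²
  so R(z) = 1 + z + 209/500z².

Find x<0 with |R(x)|<1.
x=-0.64: |R|=0.5312
R=1: x+209/500x²=0 ⇒ x=−500/209=-2.3923; min R=1−1/(4·209/500)=0.4019>−1
Confirm numerically:
  x=-2.331: |R|=0.94023 <1
  x=-2.273: |R|=0.88661 <1
  x=-1.434: |R|=0.42556 <1
  x=-2.907: |R|=1.62537 >1
  x=-2.419: |R|=1.02695 >1
Stable set (-2.3923, 0).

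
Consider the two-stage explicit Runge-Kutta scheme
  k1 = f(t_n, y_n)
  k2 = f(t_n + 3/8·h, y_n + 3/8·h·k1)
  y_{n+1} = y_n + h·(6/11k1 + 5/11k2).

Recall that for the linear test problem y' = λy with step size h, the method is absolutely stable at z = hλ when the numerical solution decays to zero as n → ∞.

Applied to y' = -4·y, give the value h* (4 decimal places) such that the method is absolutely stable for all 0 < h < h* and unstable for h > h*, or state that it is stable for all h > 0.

With y'=λy (z=hλ):
  k1=λy_n ⇒ h·k1=z·y_n;  k2=λ(1+3/8z)y_n ⇒ h·k2=z(1+3/8z)y_n
  y_{n+1}/y_n = 1 + 6/11z + 5/11z(1+3/8z) = 1 + z + 15/88z²
  ⇒ R(z) = 1 + z + 15/88z².

Solve |R(x)|<1 on ℝ⁻.
x=-1.29: |R|=0.0063
R=1: x+15/88x²=0 ⇒ x=−88/15=-5.8667; min R=1−1/(4·15/88)=-0.4667>−1
Confirm numerically:
  x=-4.514: |R|=0.04078 <1
  x=-3.347: |R|=0.43750 <1
  x=-3.001: |R|=0.46589 <1
  x=-2.531: |R|=0.43907 <1
  x=-6.291: |R|=1.45503 >1
  x=-5.903: |R|=1.03656 >1
Stable set (-5.8667, 0).

(-5.8667,0); λ=-4 ⇒ h* = (88/15)/4 = 1.4667.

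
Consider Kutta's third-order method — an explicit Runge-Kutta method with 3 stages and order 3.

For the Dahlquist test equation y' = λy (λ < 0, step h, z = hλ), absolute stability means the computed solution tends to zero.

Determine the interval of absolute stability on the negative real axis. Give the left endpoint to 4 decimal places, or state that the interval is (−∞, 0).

On y'=λy, z=hλ:
  order 3, 3-stage ⇒ R(z)=1+z+z^2/2+z^3/6
  (e.g. R(-1.31)=0.17337, |R|=0.17337)

Solve |R(x)|<1 on ℝ⁻.
x=-1.31: |R|=0.1734
|R(-2.04)|=0.3741 |R(-0.92)|=0.3734 |R(-0.89)|=0.3886
Bisect:
  x_lo=-3.3786 |R|=3.0989  x_hi=-0.0712 |R|=0.9313
  mid=-1.72488 |R|=0.09259 →hi
  mid=-2.55175 |R|=1.06529 →lo
  mid=-2.13832 |R|=0.48166 →hi
  mid=-2.34503 |R|=0.74473 →hi
  mid=-2.44839 |R|=0.89727 →hi
  mid=-2.50007 |R|=0.97928 →hi
  mid=-2.52591 |R|=1.02177 →lo
  mid=-2.51299 |R|=1.00040 →lo
  mid=-2.50653 |R|=0.98981 →hi
  ...
  [-2.51279,-2.51258] ⇒ x*=-2.5127
Stable set (-2.5127, 0).

(-2.5127, 0).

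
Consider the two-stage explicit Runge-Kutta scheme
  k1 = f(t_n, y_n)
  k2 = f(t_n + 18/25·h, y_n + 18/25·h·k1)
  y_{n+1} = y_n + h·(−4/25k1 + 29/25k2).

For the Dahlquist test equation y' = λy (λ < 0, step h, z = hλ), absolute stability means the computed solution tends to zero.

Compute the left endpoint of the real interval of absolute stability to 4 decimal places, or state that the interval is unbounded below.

Set f=λy, z=hλ:
  k1=λy_n ⇒ h·k1=z·y_n;  k2=λ(1+18/25z)y_n ⇒ h·k2=z(1+18/25z)y_n
  y_{n+1}/y_n = 1 − 4/25z + 29/25z(1+18/25z) = 1 + z + 522/625z²
  R(z) = 1 + z + 522/625z².

Need |R(x)|<1, x<0.
x=-0.99: |R|=0.8286
R=1: x+522/625x²=0 ⇒ x=−625/522=-1.1973; min R=1−1/(4·522/625)=0.7007>−1
Confirm numerically:
  x=-1.124: |R|=0.93117 <1
  x=-0.885: |R|=0.76915 <1
  x=-0.845: |R|=0.75135 <1
  x=-0.500: |R|=0.70880 <1
  x=-1.796: |R|=1.89803 >1
  x=-1.714: |R|=1.73965 >1
  x=-1.547: |R|=1.45181 >1
So |R|<1 on (-1.1973, 0).

left endpoint -1.1973.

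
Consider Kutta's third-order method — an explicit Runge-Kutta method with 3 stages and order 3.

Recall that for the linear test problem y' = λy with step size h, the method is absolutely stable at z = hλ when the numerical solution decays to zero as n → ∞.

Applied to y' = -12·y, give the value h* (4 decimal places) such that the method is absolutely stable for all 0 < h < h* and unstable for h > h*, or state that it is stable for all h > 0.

(-2.5127,0); λ=-12 ⇒ h* = 0.2094.

Set f=λy, z=hλ:
  order 3, 3-stage ⇒ R(z)=1+z+z^2/2+z^3/6
  (e.g. R(-0.95)=0.35835, |R|=0.35835)

Need |R(x)|<1, x<0.
x=-0.95: |R|=0.3584
|R(-0.86)|=0.4038 |R(-0.85)|=0.4089 |R(-0.5)|=0.6042
Bisect:
  x_lo=-3.1890 |R|=2.5094  x_hi=-0.3069 |R|=0.7354
  mid=-1.74794 |R|=0.11037 →hi
  mid=-2.46848 |R|=0.92869 →hi
  mid=-2.82876 |R|=1.60038 →lo
  mid=-2.64862 |R|=1.23779 →lo
  mid=-2.55855 |R|=1.07692 →lo
  mid=-2.51352 |R|=1.00127 →lo
  mid=-2.49100 |R|=0.96460 →hi
  mid=-2.50226 |R|=0.98284 →hi
  mid=-2.50789 |R|=0.99203 →hi
  ...
  [-2.51281,-2.51264] ⇒ x*=-2.5127
So |R|<1 on (-2.5127, 0).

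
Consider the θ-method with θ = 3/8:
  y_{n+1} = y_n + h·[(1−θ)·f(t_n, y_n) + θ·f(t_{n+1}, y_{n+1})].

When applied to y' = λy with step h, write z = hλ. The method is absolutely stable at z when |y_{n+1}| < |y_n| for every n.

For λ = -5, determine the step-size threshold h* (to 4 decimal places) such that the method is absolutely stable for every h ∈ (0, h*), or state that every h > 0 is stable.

Test eqn y'=λy, z=hλ:
  y_{n+1} = y_n + z·[5/8·y_n + 3/8·y_{n+1}] ⇒ (1 − 3/8z)y_{n+1} = (1 + 5/8z)y_n
  R(z) = (1 + 5/8z)/(1 − 3/8z).

Need |R(x)|<1, x<0.
x=-1.02: |R|=0.2622
R=−1: 1+5/8x = −1+3/8x ⇒ -1/4x=2 ⇒ x=2/(-1/4)=-8.0000
Confirm numerically:
  x=-7.513: |R|=0.96811 <1
  x=-7.061: |R|=0.93565 <1
  x=-4.904: |R|=0.72737 <1
  x=-4.751: |R|=0.70799 <1
  x=-8.376: |R|=1.02270 >1
  x=-8.312: |R|=1.01895 >1
So |R|<1 on (-8.0000, 0).

(-8.0000,0); λ=-5 ⇒ h* = (8)/5 = 1.6000.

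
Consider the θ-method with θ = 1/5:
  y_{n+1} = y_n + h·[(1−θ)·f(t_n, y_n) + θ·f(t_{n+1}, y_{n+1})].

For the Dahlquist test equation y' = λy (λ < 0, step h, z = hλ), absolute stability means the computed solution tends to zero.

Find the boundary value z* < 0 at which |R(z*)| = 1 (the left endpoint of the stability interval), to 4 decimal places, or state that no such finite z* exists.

On y'=λy, z=hλ:
  y_{n+1} = y_n + z·[4/5·y_n + 1/5·y_{n+1}] ⇒ (1 − 1/5z)y_{n+1} = (1 + 4/5z)y_n
  R(z) = (1 + 4/5z)/(1 − 1/5z).

Solve |R(x)|<1 on ℝ⁻.
x=-0.65: |R|=0.4248
R=−1: 1+4/5x = −1+1/5x ⇒ -3/5x=2 ⇒ x=2/(-3/5)=-3.3333
Confirm numerically:
  x=-2.947: |R|=0.85416 <1
  x=-2.561: |R|=0.69356 <1
  x=-2.412: |R|=0.62709 <1
  x=-3.753: |R|=1.14384 >1
  x=-3.630: |R|=1.10313 >1
Stable set (-3.3333, 0).

left endpoint -3.3333.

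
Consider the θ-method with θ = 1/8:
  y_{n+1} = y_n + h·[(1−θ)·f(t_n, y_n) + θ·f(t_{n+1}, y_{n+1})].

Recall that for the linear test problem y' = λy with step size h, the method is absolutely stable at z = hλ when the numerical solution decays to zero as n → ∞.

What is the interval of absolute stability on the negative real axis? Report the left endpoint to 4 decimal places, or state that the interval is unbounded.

With y'=λy (z=hλ):
  y_{n+1} = y_n + z·[7/8·y_n + 1/8·y_{n+1}] ⇒ (1 − 1/8z)y_{n+1} = (1 + 7/8z)y_n
  R(z) = (1 + 7/8z)/(1 − 1/8z).

Find x<0 with |R(x)|<1.
x=-1.72: |R|=0.4156
R=−1: 1+7/8x = −1+1/8x ⇒ -3/4x=2 ⇒ x=2/(-3/4)=-2.6667
Confirm numerically:
  x=-2.605: |R|=0.96511 <1
  x=-2.231: |R|=0.74450 <1
  x=-1.664: |R|=0.37748 <1
  x=-1.181: |R|=0.02908 <1
  x=-3.161: |R|=1.26575 >1
  x=-3.047: |R|=1.20657 >1
  x=-2.781: |R|=1.06363 >1
Interval (-2.6667, 0).

z∈(-2.6667,0).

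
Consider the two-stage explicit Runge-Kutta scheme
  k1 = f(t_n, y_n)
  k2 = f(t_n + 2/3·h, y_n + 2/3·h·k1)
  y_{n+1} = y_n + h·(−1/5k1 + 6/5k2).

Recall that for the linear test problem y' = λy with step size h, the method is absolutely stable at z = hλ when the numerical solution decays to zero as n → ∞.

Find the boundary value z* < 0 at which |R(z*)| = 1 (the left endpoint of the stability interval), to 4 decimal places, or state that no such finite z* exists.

z* = -1.2500.

Set f=λy, z=hλ:
  k1=λy_n ⇒ h·k1=z·y_n;  k2=λ(1+2/3z)y_n ⇒ h·k2=z(1+2/3z)y_n
  y_{n+1}/y_n = 1 − 1/5z + 6/5z(1+2/3z) = 1 + z + 4/5z²
  Hence R(z) = 1 + z + 4/5z².

Boundary: |R(x)|=1, x<0.
x=-0.48: |R|=0.7043
R=1: x+4/5x²=0 ⇒ x=−5/4=-1.2500; min R=1−1/(4·4/5)=0.6875>−1
Confirm numerically:
  x=-1.061: |R|=0.83958 <1
  x=-0.649: |R|=0.68796 <1
  x=-0.573: |R|=0.68966 <1
  x=-0.523: |R|=0.69582 <1
  x=-1.846: |R|=1.88017 >1
  x=-1.437: |R|=1.21498 >1
Stable set (-1.2500, 0).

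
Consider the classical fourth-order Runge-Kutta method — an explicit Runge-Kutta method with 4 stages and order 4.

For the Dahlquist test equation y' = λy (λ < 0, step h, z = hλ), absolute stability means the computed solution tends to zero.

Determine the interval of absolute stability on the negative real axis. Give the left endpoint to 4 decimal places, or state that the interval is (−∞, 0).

Test eqn y'=λy, z=hλ:
  order 4, 4-stage ⇒ R(z)=1+z+z^2/2+z^3/6+z^4/24
  (e.g. R(-0.99)=0.37836, |R|=0.37836)

Find x<0 with |R(x)|<1.
x=-0.99: |R|=0.3784
|R(-2.91)|=1.2049 |R(-1.97)|=0.3238 |R(-0.58)|=0.5604
Bisect:
  x_lo=-3.5821 |R|=3.0334  x_hi=-0.3994 |R|=0.6708
  mid=-1.99075 |R|=0.33029 →hi
  mid=-2.78644 |R|=1.00173 →lo
  mid=-2.38859 |R|=0.54910 →hi
  mid=-2.58752 |R|=0.74052 →hi
  mid=-2.68698 |R|=0.86161 →hi
  mid=-2.73671 |R|=0.92919 →hi
  mid=-2.76157 |R|=0.96482 →hi
  mid=-2.77401 |R|=0.98312 →hi
  mid=-2.78022 |R|=0.99238 →hi
  mid=-2.78333 |R|=0.99705 →hi
  ...
  [-2.78547,-2.78527] ⇒ x*=-2.7853
Interval (-2.7853, 0).

(-2.7853, 0).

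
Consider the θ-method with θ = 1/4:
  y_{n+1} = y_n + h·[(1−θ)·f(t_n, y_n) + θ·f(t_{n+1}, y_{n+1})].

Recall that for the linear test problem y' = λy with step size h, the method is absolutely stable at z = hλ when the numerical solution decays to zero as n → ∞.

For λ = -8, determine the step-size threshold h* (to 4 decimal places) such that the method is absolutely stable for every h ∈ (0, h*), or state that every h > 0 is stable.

Test eqn y'=λy, z=hλ:
  y_{n+1} = y_n + z·[3/4·y_n + 1/4·y_{n+1}] ⇒ (1 − 1/4z)y_{n+1} = (1 + 3/4z)y_n
  ⇒ R(z) = (1 + 3/4z)/(1 − 1/4z).

Solve |R(x)|<1 on ℝ⁻.
x=-0.39: |R|=0.6446
R=−1: 1+3/4x = −1+1/4x ⇒ -1/2x=2 ⇒ x=2/(-1/2)=-4.0000
Confirm numerically:
  x=-3.681: |R|=0.91694 <1
  x=-3.603: |R|=0.89557 <1
  x=-3.284: |R|=0.80340 <1
  x=-1.858: |R|=0.26869 <1
  x=-4.411: |R|=1.09773 >1
  x=-4.025: |R|=1.00623 >1
Interval (-4.0000, 0).

(-4.0000,0); λ=-8 ⇒ h* = (4)/8 = 0.5000.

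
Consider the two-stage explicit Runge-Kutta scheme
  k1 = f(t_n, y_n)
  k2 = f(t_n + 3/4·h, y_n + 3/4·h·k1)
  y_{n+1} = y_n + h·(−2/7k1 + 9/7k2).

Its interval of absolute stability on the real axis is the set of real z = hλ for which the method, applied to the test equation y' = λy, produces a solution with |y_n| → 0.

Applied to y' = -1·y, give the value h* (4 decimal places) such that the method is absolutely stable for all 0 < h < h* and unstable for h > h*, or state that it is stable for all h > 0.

With y'=λy (z=hλ):
  k1=λy_n ⇒ h·k1=z·y_n;  k2=λ(1+3/4z)y_n ⇒ h·k2=z(1+3/4z)y_n
  y_{n+1}/y_n = 1 − 2/7z + 9/7z(1+3/4z) = 1 + z + 27/28z²
  so R(z) = 1 + z + 27/28z².

Find x<0 with |R(x)|<1.
x=-1.31: |R|=1.3448
R=1: x+27/28x²=0 ⇒ x=−28/27=-1.0370; min R=1−1/(4·27/28)=0.7407>−1
Confirm numerically:
  x=-0.920: |R|=0.89617 <1
  x=-0.794: |R|=0.81392 <1
  x=-0.776: |R|=0.80467 <1
  x=-0.630: |R|=0.75273 <1
  x=-1.543: |R|=1.75282 >1
  x=-1.117: |R|=1.08613 >1
  x=-1.090: |R|=1.05567 >1
Stable set (-1.0370, 0).

(-1.0370,0); λ=-1 ⇒ h* = (28/27)/1 = 1.0370.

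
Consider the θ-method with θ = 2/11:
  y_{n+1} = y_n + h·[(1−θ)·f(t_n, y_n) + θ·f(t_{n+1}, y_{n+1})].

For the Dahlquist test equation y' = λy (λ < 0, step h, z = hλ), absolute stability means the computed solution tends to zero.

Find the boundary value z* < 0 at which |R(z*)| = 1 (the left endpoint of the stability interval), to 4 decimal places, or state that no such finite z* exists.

left endpoint -3.1429.

On y'=λy, z=hλ:
  y_{n+1} = y_n + z·[9/11·y_n + 2/11·y_{n+1}] ⇒ (1 − 2/11z)y_{n+1} = (1 + 9/11z)y_n
  so R(z) = (1 + 9/11z)/(1 − 2/11z).

Boundary: |R(x)|=1, x<0.
x=-0.87: |R|=0.2488
R=−1: 1+9/11x = −1+2/11x ⇒ -7/11x=2 ⇒ x=2/(-7/11)=-3.1429
Confirm numerically:
  x=-3.029: |R|=0.95328 <1
  x=-2.850: |R|=0.87725 <1
  x=-1.646: |R|=0.26686 <1
  x=-1.611: |R|=0.24603 <1
  x=-3.304: |R|=1.06406 >1
  x=-3.229: |R|=1.03454 >1
Stable set (-3.1429, 0).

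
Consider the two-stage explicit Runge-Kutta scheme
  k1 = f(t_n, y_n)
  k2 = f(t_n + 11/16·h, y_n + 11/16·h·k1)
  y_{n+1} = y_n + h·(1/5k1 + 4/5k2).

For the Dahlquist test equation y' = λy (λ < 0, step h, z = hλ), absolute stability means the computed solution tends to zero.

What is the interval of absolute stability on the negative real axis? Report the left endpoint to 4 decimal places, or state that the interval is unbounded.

With y'=λy (z=hλ):
  k1=λy_n ⇒ h·k1=z·y_n;  k2=λ(1+11/16z)y_n ⇒ h·k2=z(1+11/16z)y_n
  y_{n+1}/y_n = 1 + 1/5z + 4/5z(1+11/16z) = 1 + z + 11/20z²
  so R(z) = 1 + z + 11/20z².

Boundary: |R(x)|=1, x<0.
x=-1.17: |R|=0.5829
R=1: x+11/20x²=0 ⇒ x=−20/11=-1.8182; min R=1−1/(4·11/20)=0.5455>−1
Confirm numerically:
  x=-1.537: |R|=0.76230 <1
  x=-1.272: |R|=0.61789 <1
  x=-1.148: |R|=0.57685 <1
  x=-1.042: |R|=0.55517 <1
  x=-1.917: |R|=1.10419 >1
  x=-1.855: |R|=1.03756 >1
Interval (-1.8182, 0).

z∈(-1.8182,0).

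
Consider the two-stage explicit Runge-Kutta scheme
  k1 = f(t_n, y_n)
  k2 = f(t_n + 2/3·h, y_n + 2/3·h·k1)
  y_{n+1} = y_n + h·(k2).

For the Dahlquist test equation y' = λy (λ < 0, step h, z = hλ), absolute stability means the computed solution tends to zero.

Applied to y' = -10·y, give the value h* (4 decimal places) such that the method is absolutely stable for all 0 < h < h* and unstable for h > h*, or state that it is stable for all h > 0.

(-1.5000,0); λ=-10 ⇒ h* = (3/2)/10 = 0.1500.

Test eqn y'=λy, z=hλ:
  k1=λy_n ⇒ h·k1=z·y_n;  k2=λ(1+2/3z)y_n ⇒ h·k2=z(1+2/3z)y_n
  y_{n+1}/y_n = 1 + z(1+2/3z) = 1 + z + 2/3z²
  so R(z) = 1 + z + 2/3z².

Solve |R(x)|<1 on ℝ⁻.
x=-1.27: |R|=0.8053
R=1: x+2/3x²=0 ⇒ x=−3/2=-1.5000; min R=1−1/(4·2/3)=0.6250>−1
Confirm numerically:
  x=-1.262: |R|=0.79976 <1
  x=-1.220: |R|=0.77227 <1
  x=-1.191: |R|=0.75465 <1
  x=-1.874: |R|=1.46725 >1
  x=-1.755: |R|=1.29835 >1
  x=-1.607: |R|=1.11463 >1
So |R|<1 on (-1.5000, 0).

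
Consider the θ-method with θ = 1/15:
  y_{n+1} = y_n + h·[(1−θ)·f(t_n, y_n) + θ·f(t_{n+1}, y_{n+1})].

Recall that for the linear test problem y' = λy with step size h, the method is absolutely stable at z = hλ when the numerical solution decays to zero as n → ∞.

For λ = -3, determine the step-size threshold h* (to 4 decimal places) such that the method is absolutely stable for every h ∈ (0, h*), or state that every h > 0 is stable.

(-2.3077,0); λ=-3 ⇒ h* = (30/13)/3 = 0.7692.

With y'=λy (z=hλ):
  y_{n+1} = y_n + z·[14/15·y_n + 1/15·y_{n+1}] ⇒ (1 − 1/15z)y_{n+1} = (1 + 14/15z)y_n
  Hence R(z) = (1 + 14/15z)/(1 − 1/15z).

Solve |R(x)|<1 on ℝ⁻.
x=-1.77: |R|=0.5832
R=−1: 1+14/15x = −1+1/15x ⇒ -13/15x=2 ⇒ x=2/(-13/15)=-2.3077
Confirm numerically:
  x=-1.887: |R|=0.67614 <1
  x=-1.540: |R|=0.39661 <1
  x=-0.994: |R|=0.06778 <1
  x=-2.866: |R|=1.40625 >1
  x=-2.839: |R|=1.38719 >1
Stable set (-2.3077, 0).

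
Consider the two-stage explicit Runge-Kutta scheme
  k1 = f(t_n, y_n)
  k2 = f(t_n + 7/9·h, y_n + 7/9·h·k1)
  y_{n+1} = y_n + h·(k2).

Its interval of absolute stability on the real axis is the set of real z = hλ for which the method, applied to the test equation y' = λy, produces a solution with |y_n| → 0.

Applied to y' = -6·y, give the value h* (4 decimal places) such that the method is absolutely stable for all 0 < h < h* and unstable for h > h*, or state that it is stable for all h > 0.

On y'=λy, z=hλ:
  k1=λy_n ⇒ h·k1=z·y_n;  k2=λ(1+7/9z)y_n ⇒ h·k2=z(1+7/9z)y_n
  y_{n+1}/y_n = 1 + z(1+7/9z) = 1 + z + 7/9z²
  ⇒ R(z) = 1 + z + 7/9z².

Need |R(x)|<1, x<0.
x=-0.71: |R|=0.6821
R=1: x+7/9x²=0 ⇒ x=−9/7=-1.2857; min R=1−1/(4·7/9)=0.6786>−1
Confirm numerically:
  x=-1.162: |R|=0.88819 <1
  x=-1.003: |R|=0.77945 <1
  x=-0.993: |R|=0.77393 <1
  x=-0.796: |R|=0.69681 <1
  x=-1.868: |R|=1.84600 >1
  x=-1.697: |R|=1.54285 >1
  x=-1.349: |R|=1.06640 >1
Stable set (-1.2857, 0).

(-1.2857,0); λ=-6 ⇒ h* = (9/7)/6 = 0.2143.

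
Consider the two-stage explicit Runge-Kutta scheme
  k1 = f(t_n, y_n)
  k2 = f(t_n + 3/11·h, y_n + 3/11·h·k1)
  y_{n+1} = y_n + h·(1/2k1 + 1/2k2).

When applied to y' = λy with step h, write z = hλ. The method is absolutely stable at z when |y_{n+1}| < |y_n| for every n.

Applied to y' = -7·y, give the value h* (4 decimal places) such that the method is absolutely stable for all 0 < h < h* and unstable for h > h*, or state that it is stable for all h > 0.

Set f=λy, z=hλ:
  k1=λy_n ⇒ h·k1=z·y_n;  k2=λ(1+3/11z)y_n ⇒ h·k2=z(1+3/11z)y_n
  y_{n+1}/y_n = 1 + 1/2z + 1/2z(1+3/11z) = 1 + z + 3/22z²
  R(z) = 1 + z + 3/22z².

Solve |R(x)|<1 on ℝ⁻.
x=-1.26: |R|=0.0435
R=1: x+3/22x²=0 ⇒ x=−22/3=-7.3333; min R=1−1/(4·3/22)=-0.8333>−1
Confirm numerically:
  x=-6.928: |R|=0.61707 <1
  x=-6.173: |R|=0.02326 <1
  x=-5.573: |R|=0.33777 <1
  x=-5.547: |R|=0.35120 <1
  x=-7.765: |R|=1.45708 >1
  x=-7.734: |R|=1.42256 >1
So |R|<1 on (-7.3333, 0).

(-7.3333,0); λ=-7 ⇒ h* = (22/3)/7 = 1.0476.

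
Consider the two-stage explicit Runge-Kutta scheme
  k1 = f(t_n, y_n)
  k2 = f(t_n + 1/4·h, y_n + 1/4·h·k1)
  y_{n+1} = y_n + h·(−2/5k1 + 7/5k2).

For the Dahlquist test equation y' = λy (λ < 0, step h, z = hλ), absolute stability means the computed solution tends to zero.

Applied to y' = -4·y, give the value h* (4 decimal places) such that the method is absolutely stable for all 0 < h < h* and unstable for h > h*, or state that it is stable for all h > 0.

Test eqn y'=λy, z=hλ:
  k1=λy_n ⇒ h·k1=z·y_n;  k2=λ(1+1/4z)y_n ⇒ h·k2=z(1+1/4z)y_n
  y_{n+1}/y_n = 1 − 2/5z + 7/5z(1+1/4z) = 1 + z + 7/20z²
  Hence R(z) = 1 + z + 7/20z².

Solve |R(x)|<1 on ℝ⁻.
x=-1.21: |R|=0.3024
R=1: x+7/20x²=0 ⇒ x=−20/7=-2.8571; min R=1−1/(4·7/20)=0.2857>−1
Confirm numerically:
  x=-2.405: |R|=0.61941 <1
  x=-2.323: |R|=0.56572 <1
  x=-1.642: |R|=0.30166 <1
  x=-1.543: |R|=0.29030 <1
  x=-3.445: |R|=1.70881 >1
  x=-3.010: |R|=1.16103 >1
So |R|<1 on (-2.8571, 0).

(-2.8571,0); λ=-4 ⇒ h* = (20/7)/4 = 0.7143.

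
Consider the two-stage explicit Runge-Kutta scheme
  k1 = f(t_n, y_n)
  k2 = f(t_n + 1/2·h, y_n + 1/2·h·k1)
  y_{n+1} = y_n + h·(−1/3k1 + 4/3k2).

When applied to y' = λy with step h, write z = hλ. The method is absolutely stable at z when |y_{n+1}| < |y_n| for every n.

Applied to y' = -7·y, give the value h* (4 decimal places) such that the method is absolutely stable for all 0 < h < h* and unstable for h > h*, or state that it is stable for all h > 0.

With y'=λy (z=hλ):
  k1=λy_n ⇒ h·k1=z·y_n;  k2=λ(1+1/2z)y_n ⇒ h·k2=z(1+1/2z)y_n
  y_{n+1}/y_n = 1 − 1/3z + 4/3z(1+1/2z) = 1 + z + 2/3z²
  so R(z) = 1 + z + 2/3z².

Find x<0 with |R(x)|<1.
x=-1.01: |R|=0.6701
R=1: x+2/3x²=0 ⇒ x=−3/2=-1.5000; min R=1−1/(4·2/3)=0.6250>−1
Confirm numerically:
  x=-1.448: |R|=0.94980 <1
  x=-1.229: |R|=0.77796 <1
  x=-1.193: |R|=0.75583 <1
  x=-0.963: |R|=0.65525 <1
  x=-1.922: |R|=1.54072 >1
  x=-1.715: |R|=1.24582 >1
  x=-1.562: |R|=1.06456 >1
So |R|<1 on (-1.5000, 0).

(-1.5000,0); λ=-7 ⇒ h* = (3/2)/7 = 0.2143.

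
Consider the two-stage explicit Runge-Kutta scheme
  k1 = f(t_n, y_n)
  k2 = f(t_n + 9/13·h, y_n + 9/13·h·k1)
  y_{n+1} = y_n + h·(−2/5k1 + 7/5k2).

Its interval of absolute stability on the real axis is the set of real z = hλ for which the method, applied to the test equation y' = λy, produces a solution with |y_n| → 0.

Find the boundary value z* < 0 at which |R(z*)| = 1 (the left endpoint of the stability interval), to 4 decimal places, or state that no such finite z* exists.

Set f=λy, z=hλ:
  k1=λy_n ⇒ h·k1=z·y_n;  k2=λ(1+9/13z)y_n ⇒ h·k2=z(1+9/13z)y_n
  y_{n+1}/y_n = 1 − 2/5z + 7/5z(1+9/13z) = 1 + z + 63/65z²
  ⇒ R(z) = 1 + z + 63/65z².

Need |R(x)|<1, x<0.
x=-1.09: |R|=1.0615
R=1: x+63/65x²=0 ⇒ x=−65/63=-1.0317; min R=1−1/(4·63/65)=0.7421>−1
Confirm numerically:
  x=-0.994: |R|=0.96363 <1
  x=-0.889: |R|=0.87700 <1
  x=-0.444: |R|=0.74707 <1
  x=-1.515: |R|=1.70960 >1
  x=-1.204: |R|=1.20101 >1
So |R|<1 on (-1.0317, 0).

z* = -1.0317.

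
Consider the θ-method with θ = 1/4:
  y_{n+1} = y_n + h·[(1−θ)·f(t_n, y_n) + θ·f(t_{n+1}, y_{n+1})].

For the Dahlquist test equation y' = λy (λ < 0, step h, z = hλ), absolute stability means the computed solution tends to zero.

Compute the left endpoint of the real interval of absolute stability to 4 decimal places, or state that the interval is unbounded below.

On y'=λy, z=hλ:
  y_{n+1} = y_n + z·[3/4·y_n + 1/4·y_{n+1}] ⇒ (1 − 1/4z)y_{n+1} = (1 + 3/4z)y_n
  ⇒ R(z) = (1 + 3/4z)/(1 − 1/4z).

Solve |R(x)|<1 on ℝ⁻.
x=-0.82: |R|=0.3195
R=−1: 1+3/4x = −1+1/4x ⇒ -1/2x=2 ⇒ x=2/(-1/2)=-4.0000
Confirm numerically:
  x=-3.097: |R|=0.74553 <1
  x=-2.927: |R|=0.69020 <1
  x=-2.297: |R|=0.45911 <1
  x=-1.659: |R|=0.17265 <1
  x=-4.477: |R|=1.11254 >1
  x=-4.243: |R|=1.05896 >1
  x=-4.113: |R|=1.02786 >1
Interval (-4.0000, 0).

left endpoint -4.0000.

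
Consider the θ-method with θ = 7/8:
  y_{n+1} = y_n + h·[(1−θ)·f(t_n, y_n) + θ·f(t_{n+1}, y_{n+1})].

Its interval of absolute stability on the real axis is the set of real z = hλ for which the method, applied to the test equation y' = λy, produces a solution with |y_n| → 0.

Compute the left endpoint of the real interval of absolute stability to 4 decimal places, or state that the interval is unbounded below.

Test eqn y'=λy, z=hλ:
  y_{n+1} = y_n + z·[1/8·y_n + 7/8·y_{n+1}] ⇒ (1 − 7/8z)y_{n+1} = (1 + 1/8z)y_n
  R(z) = (1 + 1/8z)/(1 − 7/8z).

Boundary: |R(x)|=1, x<0.
x=-0.8: |R|=0.5294
x=-2: |R|=0.2727
x=-10: |R|=0.0256
x=-100: |R|=0.1299
θ=7/8≥1/2 ⇒ |1+1/8x|<|1−7/8x| ∀x<0 ⇒ stable on all of ℝ⁻.

(−∞, 0) — no finite endpoint.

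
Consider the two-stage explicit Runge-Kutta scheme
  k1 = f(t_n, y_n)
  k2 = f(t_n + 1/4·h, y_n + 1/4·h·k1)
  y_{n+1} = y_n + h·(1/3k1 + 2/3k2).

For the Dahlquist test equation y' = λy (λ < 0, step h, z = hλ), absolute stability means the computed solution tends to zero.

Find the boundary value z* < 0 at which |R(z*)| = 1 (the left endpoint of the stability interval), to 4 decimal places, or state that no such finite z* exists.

With y'=λy (z=hλ):
  k1=λy_n ⇒ h·k1=z·y_n;  k2=λ(1+1/4z)y_n ⇒ h·k2=z(1+1/4z)y_n
  y_{n+1}/y_n = 1 + 1/3z + 2/3z(1+1/4z) = 1 + z + 1/6z²
  Hence R(z) = 1 + z + 1/6z².

Solve |R(x)|<1 on ℝ⁻.
x=-0.31: |R|=0.7060
R=1: x+1/6x²=0 ⇒ x=−6=-6.0000; min R=1−1/(4·1/6)=-0.5000>−1
Confirm numerically:
  x=-5.635: |R|=0.65720 <1
  x=-4.941: |R|=0.12791 <1
  x=-3.686: |R|=0.42157 <1
  x=-2.696: |R|=0.48460 <1
  x=-6.231: |R|=1.23989 >1
  x=-6.103: |R|=1.10477 >1
So |R|<1 on (-6.0000, 0).

left endpoint -6.0000.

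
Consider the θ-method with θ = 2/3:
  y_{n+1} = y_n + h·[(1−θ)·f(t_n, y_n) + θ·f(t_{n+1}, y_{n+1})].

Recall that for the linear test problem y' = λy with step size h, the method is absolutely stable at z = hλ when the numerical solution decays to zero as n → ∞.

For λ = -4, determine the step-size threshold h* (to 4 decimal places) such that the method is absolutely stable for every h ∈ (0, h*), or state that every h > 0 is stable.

(−∞, 0) — no finite endpoint. Any h>0 works for λ=-4.

On y'=λy, z=hλ:
  y_{n+1} = y_n + z·[1/3·y_n + 2/3·y_{n+1}] ⇒ (1 − 2/3z)y_{n+1} = (1 + 1/3z)y_n
  ⇒ R(z) = (1 + 1/3z)/(1 − 2/3z).

Boundary: |R(x)|=1, x<0.
x=-0.63: |R|=0.5563
x=-2: |R|=0.1429
x=-10: |R|=0.3043
x=-100: |R|=0.4778
θ=2/3≥1/2 ⇒ |1+1/3x|<|1−2/3x| ∀x<0 ⇒ stable on all of ℝ⁻.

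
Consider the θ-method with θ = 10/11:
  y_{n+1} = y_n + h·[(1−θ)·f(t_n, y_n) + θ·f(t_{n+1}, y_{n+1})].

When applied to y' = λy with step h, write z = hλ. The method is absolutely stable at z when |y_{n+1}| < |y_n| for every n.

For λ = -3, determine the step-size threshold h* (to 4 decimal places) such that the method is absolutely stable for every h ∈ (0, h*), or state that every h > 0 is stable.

On y'=λy, z=hλ:
  y_{n+1} = y_n + z·[1/11·y_n + 10/11·y_{n+1}] ⇒ (1 − 10/11z)y_{n+1} = (1 + 1/11z)y_n
  so R(z) = (1 + 1/11z)/(1 − 10/11z).

Boundary: |R(x)|=1, x<0.
x=-0.65: |R|=0.5914
x=-2: |R|=0.2903
x=-10: |R|=0.0090
x=-100: |R|=0.0880
θ=10/11≥1/2 ⇒ |1+1/11x|<|1−10/11x| ∀x<0 ⇒ unbounded interval.

interval (−∞, 0). Any h>0 works for λ=-3.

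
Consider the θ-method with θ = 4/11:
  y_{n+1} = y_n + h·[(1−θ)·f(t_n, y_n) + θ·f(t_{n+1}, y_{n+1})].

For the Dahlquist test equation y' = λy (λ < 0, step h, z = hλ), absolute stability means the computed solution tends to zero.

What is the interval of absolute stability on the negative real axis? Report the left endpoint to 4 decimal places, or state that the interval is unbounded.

(-7.3333, 0).

Set f=λy, z=hλ:
  y_{n+1} = y_n + z·[7/11·y_n + 4/11·y_{n+1}] ⇒ (1 − 4/11z)y_{n+1} = (1 + 7/11z)y_n
  so R(z) = (1 + 7/11z)/(1 − 4/11z).

Need |R(x)|<1, x<0.
x=-0.41: |R|=0.6432
R=−1: 1+7/11x = −1+4/11x ⇒ -3/11x=2 ⇒ x=2/(-3/11)=-7.3333
Confirm numerically:
  x=-6.599: |R|=0.94109 <1
  x=-6.294: |R|=0.91381 <1
  x=-3.072: |R|=0.45105 <1
  x=-7.891: |R|=1.03931 >1
  x=-7.746: |R|=1.02949 >1
  x=-7.445: |R|=1.00821 >1
Interval (-7.3333, 0).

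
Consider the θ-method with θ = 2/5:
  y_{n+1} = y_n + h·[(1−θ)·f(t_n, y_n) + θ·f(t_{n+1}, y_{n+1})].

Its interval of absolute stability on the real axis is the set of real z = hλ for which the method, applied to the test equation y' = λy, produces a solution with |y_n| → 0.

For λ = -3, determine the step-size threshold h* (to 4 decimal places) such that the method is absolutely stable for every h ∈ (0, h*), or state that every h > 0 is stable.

(-10.0000,0); λ=-3 ⇒ h* = (10)/3 = 3.3333.

On y'=λy, z=hλ:
  y_{n+1} = y_n + z·[3/5·y_n + 2/5·y_{n+1}] ⇒ (1 − 2/5z)y_{n+1} = (1 + 3/5z)y_n
  ⇒ R(z) = (1 + 3/5z)/(1 − 2/5z).

Solve |R(x)|<1 on ℝ⁻.
x=-1.42: |R|=0.0944
R=−1: 1+3/5x = −1+2/5x ⇒ -1/5x=2 ⇒ x=2/(-1/5)=-10.0000
Confirm numerically:
  x=-8.249: |R|=0.91855 <1
  x=-8.103: |R|=0.91054 <1
  x=-7.842: |R|=0.89567 <1
  x=-6.641: |R|=0.81627 <1
  x=-10.373: |R|=1.01449 >1
  x=-10.332: |R|=1.01294 >1
  x=-10.208: |R|=1.00818 >1
Interval (-10.0000, 0).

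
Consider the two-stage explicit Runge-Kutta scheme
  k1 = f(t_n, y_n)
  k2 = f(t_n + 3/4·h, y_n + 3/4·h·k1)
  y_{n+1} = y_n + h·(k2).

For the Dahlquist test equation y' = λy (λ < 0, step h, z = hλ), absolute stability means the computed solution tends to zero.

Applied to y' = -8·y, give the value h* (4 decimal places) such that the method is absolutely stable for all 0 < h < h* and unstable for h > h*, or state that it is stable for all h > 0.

(-1.3333,0); λ=-8 ⇒ h* = (4/3)/8 = 0.1667.

Set f=λy, z=hλ:
  k1=λy_n ⇒ h·k1=z·y_n;  k2=λ(1+3/4z)y_n ⇒ h·k2=z(1+3/4z)y_n
  y_{n+1}/y_n = 1 + z(1+3/4z) = 1 + z + 3/4z²
  so R(z) = 1 + z + 3/4z².

Solve |R(x)|<1 on ℝ⁻.
x=-0.94: |R|=0.7227
R=1: x+3/4x²=0 ⇒ x=−4/3=-1.3333; min R=1−1/(4·3/4)=0.6667>−1
Confirm numerically:
  x=-0.923: |R|=0.71595 <1
  x=-0.820: |R|=0.68430 <1
  x=-0.554: |R|=0.67619 <1
  x=-1.801: |R|=1.63170 >1
  x=-1.651: |R|=1.39335 >1
Stable set (-1.3333, 0).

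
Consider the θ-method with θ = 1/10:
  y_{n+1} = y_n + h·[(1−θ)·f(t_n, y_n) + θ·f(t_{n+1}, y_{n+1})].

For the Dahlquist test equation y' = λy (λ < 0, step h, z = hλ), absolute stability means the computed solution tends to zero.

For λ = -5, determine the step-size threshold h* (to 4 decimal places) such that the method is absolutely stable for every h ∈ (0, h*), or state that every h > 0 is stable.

Test eqn y'=λy, z=hλ:
  y_{n+1} = y_n + z·[9/10·y_n + 1/10·y_{n+1}] ⇒ (1 − 1/10z)y_{n+1} = (1 + 9/10z)y_n
  Hence R(z) = (1 + 9/10z)/(1 − 1/10z).

Need |R(x)|<1, x<0.
x=-0.95: |R|=0.1324
R=−1: 1+9/10x = −1+1/10x ⇒ -4/5x=2 ⇒ x=2/(-4/5)=-2.5000
Confirm numerically:
  x=-2.138: |R|=0.76141 <1
  x=-2.101: |R|=0.73622 <1
  x=-1.401: |R|=0.22884 <1
  x=-2.951: |R|=1.27859 >1
  x=-2.940: |R|=1.27202 >1
Interval (-2.5000, 0).

(-2.5000,0); λ=-5 ⇒ h* = (5/2)/5 = 0.5000.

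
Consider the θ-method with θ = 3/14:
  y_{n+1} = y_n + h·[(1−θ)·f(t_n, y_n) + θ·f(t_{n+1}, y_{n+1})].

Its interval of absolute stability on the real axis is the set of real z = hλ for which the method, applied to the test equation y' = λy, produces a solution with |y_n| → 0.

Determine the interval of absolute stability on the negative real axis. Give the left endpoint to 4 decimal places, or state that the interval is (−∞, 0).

With y'=λy (z=hλ):
  y_{n+1} = y_n + z·[11/14·y_n + 3/14·y_{n+1}] ⇒ (1 − 3/14z)y_{n+1} = (1 + 11/14z)y_n
  R(z) = (1 + 11/14z)/(1 − 3/14z).

Solve |R(x)|<1 on ℝ⁻.
x=-0.77: |R|=0.3391
R=−1: 1+11/14x = −1+3/14x ⇒ -4/7x=2 ⇒ x=2/(-4/7)=-3.5000
Confirm numerically:
  x=-3.218: |R|=0.90463 <1
  x=-2.676: |R|=0.70074 <1
  x=-1.980: |R|=0.39017 <1
  x=-1.619: |R|=0.20199 <1
  x=-4.021: |R|=1.15992 >1
  x=-3.915: |R|=1.12896 >1
So |R|<1 on (-3.5000, 0).

(-3.5000, 0).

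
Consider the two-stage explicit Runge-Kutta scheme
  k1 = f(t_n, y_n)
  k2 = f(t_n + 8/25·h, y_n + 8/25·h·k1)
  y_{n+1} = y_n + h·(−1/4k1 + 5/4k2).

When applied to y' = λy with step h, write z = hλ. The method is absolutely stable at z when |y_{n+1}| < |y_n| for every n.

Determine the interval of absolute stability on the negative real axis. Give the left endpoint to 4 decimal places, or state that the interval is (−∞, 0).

(-2.5000, 0).

Set f=λy, z=hλ:
  k1=λy_n ⇒ h·k1=z·y_n;  k2=λ(1+8/25z)y_n ⇒ h·k2=z(1+8/25z)y_n
  y_{n+1}/y_n = 1 − 1/4z + 5/4z(1+8/25z) = 1 + z + 2/5z²
  so R(z) = 1 + z + 2/5z².

Solve |R(x)|<1 on ℝ⁻.
x=-0.53: |R|=0.5824
R=1: x+2/5x²=0 ⇒ x=−5/2=-2.5000; min R=1−1/(4·2/5)=0.3750>−1
Confirm numerically:
  x=-1.934: |R|=0.56214 <1
  x=-1.075: |R|=0.38725 <1
  x=-1.071: |R|=0.38782 <1
  x=-2.987: |R|=1.58187 >1
  x=-2.892: |R|=1.45347 >1
  x=-2.677: |R|=1.18953 >1
Stable set (-2.5000, 0).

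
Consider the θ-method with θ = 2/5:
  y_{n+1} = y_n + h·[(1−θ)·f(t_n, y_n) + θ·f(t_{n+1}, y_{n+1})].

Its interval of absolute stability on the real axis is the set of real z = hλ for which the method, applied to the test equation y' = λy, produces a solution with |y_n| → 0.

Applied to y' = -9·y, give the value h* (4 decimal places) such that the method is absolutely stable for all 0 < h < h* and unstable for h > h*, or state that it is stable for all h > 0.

(-10.0000,0); λ=-9 ⇒ h* = (10)/9 = 1.1111.

Test eqn y'=λy, z=hλ:
  y_{n+1} = y_n + z·[3/5·y_n + 2/5·y_{n+1}] ⇒ (1 − 2/5z)y_{n+1} = (1 + 3/5z)y_n
  R(z) = (1 + 3/5z)/(1 − 2/5z).

Boundary: |R(x)|=1, x<0.
x=-1.5: |R|=0.0625
R=−1: 1+3/5x = −1+2/5x ⇒ -1/5x=2 ⇒ x=2/(-1/5)=-10.0000
Confirm numerically:
  x=-8.369: |R|=0.92497 <1
  x=-7.620: |R|=0.88241 <1
  x=-4.089: |R|=0.55145 <1
  x=-10.315: |R|=1.01229 >1
  x=-10.110: |R|=1.00436 >1
Stable set (-10.0000, 0).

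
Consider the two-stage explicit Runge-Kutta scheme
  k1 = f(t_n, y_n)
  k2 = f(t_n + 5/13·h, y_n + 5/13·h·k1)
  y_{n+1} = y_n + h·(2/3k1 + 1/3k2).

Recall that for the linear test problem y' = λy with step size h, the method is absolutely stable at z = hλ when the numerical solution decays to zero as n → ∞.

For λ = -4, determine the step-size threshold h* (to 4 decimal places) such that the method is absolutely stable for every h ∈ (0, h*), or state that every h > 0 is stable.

(-7.8000,0); λ=-4 ⇒ h* = (39/5)/4 = 1.9500.

With y'=λy (z=hλ):
  k1=λy_n ⇒ h·k1=z·y_n;  k2=λ(1+5/13z)y_n ⇒ h·k2=z(1+5/13z)y_n
  y_{n+1}/y_n = 1 + 2/3z + 1/3z(1+5/13z) = 1 + z + 5/39z²
  R(z) = 1 + z + 5/39z².

Solve |R(x)|<1 on ℝ⁻.
x=-0.41: |R|=0.6116
R=1: x+5/39x²=0 ⇒ x=−39/5=-7.8000; min R=1−1/(4·5/39)=-0.9500>−1
Confirm numerically:
  x=-7.493: |R|=0.70508 <1
  x=-6.192: |R|=0.27650 <1
  x=-4.289: |R|=0.93060 <1
  x=-8.313: |R|=1.54674 >1
  x=-8.248: |R|=1.47373 >1
Stable set (-7.8000, 0).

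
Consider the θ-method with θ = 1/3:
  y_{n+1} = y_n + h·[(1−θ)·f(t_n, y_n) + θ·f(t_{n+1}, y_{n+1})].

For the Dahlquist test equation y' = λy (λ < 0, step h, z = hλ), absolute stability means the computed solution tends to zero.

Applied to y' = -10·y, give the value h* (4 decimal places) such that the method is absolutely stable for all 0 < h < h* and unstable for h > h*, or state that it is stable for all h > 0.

Test eqn y'=λy, z=hλ:
  y_{n+1} = y_n + z·[2/3·y_n + 1/3·y_{n+1}] ⇒ (1 − 1/3z)y_{n+1} = (1 + 2/3z)y_n
  Hence R(z) = (1 + 2/3z)/(1 − 1/3z).

Need |R(x)|<1, x<0.
x=-0.8: |R|=0.3684
R=−1: 1+2/3x = −1+1/3x ⇒ -1/3x=2 ⇒ x=2/(-1/3)=-6.0000
Confirm numerically:
  x=-5.383: |R|=0.92640 <1
  x=-4.908: |R|=0.86191 <1
  x=-3.871: |R|=0.69015 <1
  x=-3.331: |R|=0.57842 <1
  x=-6.363: |R|=1.03877 >1
  x=-6.318: |R|=1.03413 >1
So |R|<1 on (-6.0000, 0).

(-6.0000,0); λ=-10 ⇒ h* = (6)/10 = 0.6000.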